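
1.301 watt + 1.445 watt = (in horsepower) 0.003682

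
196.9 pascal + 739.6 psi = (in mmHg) 3.825e+04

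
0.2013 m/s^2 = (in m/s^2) 0.2013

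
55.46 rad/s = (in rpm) 529.6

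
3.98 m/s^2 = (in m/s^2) 3.98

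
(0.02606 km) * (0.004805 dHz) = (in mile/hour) 0.02801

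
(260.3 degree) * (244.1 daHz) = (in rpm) 1.059e+05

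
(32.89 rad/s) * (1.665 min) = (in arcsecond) 6.777e+08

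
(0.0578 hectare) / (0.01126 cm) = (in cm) 5.133e+08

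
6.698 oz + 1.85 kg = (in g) 2040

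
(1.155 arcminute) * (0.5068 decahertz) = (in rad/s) 0.001703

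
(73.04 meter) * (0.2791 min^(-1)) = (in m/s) 0.3398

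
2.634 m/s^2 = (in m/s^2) 2.634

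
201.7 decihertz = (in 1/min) 1210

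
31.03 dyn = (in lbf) 6.976e-05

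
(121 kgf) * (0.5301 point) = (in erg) 2.219e+06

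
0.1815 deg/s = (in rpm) 0.03025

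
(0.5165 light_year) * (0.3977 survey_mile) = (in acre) 7.728e+14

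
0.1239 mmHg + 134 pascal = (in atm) 0.001486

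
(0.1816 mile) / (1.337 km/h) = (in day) 0.009108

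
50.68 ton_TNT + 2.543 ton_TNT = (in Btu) 2.111e+08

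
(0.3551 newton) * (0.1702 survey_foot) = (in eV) 1.15e+17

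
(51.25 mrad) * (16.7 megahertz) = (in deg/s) 4.904e+07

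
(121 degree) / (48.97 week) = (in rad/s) 7.131e-08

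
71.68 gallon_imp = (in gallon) 86.08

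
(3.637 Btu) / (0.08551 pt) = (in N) 1.272e+08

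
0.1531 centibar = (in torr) 1.148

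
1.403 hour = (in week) 0.008351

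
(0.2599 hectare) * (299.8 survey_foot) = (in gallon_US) 6.274e+07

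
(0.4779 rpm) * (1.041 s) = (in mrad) 52.1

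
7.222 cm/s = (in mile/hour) 0.1616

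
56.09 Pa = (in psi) 0.008135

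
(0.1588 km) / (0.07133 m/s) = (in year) 7.059e-05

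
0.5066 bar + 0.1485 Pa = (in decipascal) 5.066e+05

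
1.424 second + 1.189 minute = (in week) 0.0001203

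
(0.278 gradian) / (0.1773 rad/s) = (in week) 4.072e-08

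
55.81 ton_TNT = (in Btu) 2.213e+08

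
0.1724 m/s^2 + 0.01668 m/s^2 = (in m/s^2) 0.1891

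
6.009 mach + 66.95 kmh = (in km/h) 7433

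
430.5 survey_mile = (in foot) 2.273e+06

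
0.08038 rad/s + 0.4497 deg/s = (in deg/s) 5.055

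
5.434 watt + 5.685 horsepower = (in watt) 4245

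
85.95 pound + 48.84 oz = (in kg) 40.37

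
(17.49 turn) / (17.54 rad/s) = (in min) 0.1044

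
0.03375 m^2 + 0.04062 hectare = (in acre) 0.1004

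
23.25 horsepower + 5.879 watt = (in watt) 1.734e+04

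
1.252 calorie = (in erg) 5.238e+07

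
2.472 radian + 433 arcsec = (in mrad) 2474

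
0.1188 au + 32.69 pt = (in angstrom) 1.777e+20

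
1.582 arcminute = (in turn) 7.324e-05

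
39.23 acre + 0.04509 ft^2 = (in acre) 39.23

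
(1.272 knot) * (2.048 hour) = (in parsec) 1.564e-13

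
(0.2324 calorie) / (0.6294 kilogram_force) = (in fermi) 1.575e+14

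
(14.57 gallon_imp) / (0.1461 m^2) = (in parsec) 1.469e-17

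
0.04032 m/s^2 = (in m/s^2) 0.04032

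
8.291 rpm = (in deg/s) 49.75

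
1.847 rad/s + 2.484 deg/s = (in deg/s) 108.3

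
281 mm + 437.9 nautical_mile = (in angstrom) 8.11e+15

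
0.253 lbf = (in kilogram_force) 0.1148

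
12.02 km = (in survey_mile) 7.469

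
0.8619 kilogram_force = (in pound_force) 1.9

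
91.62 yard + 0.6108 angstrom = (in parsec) 2.715e-15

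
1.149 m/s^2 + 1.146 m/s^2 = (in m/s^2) 2.295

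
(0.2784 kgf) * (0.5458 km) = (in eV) 9.301e+21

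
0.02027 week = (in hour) 3.405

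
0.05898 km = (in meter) 58.98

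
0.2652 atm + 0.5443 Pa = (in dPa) 2.687e+05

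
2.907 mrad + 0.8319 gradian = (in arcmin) 54.92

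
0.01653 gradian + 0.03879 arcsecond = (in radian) 0.0002598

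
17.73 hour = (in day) 0.7388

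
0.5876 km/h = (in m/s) 0.1632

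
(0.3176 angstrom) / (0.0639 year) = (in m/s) 1.576e-17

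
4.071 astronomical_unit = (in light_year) 6.437e-05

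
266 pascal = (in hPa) 2.66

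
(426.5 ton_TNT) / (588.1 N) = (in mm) 3.034e+12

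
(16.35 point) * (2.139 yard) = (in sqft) 0.1214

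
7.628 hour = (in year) 0.0008708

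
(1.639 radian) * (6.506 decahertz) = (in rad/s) 106.6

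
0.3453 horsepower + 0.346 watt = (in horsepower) 0.3458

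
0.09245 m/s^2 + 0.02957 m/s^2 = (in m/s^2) 0.122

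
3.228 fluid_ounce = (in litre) 0.09546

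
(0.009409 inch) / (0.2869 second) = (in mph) 0.001863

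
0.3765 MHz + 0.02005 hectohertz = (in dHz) 3.765e+06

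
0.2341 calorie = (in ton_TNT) 2.341e-10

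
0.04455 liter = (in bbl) 0.0002802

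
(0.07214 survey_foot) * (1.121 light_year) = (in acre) 5.762e+10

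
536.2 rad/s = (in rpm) 5120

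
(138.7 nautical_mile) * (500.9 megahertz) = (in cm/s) 1.287e+16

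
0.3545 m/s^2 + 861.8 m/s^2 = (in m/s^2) 862.2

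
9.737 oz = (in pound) 0.6086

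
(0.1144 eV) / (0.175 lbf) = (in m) 2.355e-20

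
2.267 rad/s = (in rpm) 21.65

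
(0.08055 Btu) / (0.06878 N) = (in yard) 1351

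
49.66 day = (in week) 7.094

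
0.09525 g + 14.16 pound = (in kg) 6.423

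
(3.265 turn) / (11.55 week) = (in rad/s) 2.937e-06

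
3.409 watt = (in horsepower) 0.004572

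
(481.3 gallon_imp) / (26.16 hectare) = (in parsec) 2.711e-22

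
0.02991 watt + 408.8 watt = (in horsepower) 0.5482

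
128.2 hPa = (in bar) 0.1282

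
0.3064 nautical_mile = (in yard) 620.6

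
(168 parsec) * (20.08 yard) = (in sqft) 1.025e+21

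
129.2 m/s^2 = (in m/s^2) 129.2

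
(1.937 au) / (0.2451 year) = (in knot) 7.287e+04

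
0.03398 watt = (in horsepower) 4.557e-05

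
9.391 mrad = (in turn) 0.001495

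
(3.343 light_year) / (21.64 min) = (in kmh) 8.769e+13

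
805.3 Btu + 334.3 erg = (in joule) 8.496e+05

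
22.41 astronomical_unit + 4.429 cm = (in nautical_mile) 1.81e+09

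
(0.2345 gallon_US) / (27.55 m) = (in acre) 7.962e-09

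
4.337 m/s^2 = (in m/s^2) 4.337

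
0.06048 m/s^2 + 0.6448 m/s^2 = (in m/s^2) 0.7053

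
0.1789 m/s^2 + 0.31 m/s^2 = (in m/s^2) 0.4889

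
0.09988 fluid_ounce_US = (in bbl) 1.858e-05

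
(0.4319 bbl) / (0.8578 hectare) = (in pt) 0.02269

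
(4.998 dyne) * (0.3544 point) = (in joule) 6.249e-09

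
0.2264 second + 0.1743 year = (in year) 0.1743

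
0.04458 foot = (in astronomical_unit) 9.083e-14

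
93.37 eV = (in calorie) 3.575e-18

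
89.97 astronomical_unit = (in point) 3.815e+16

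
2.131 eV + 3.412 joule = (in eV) 2.13e+19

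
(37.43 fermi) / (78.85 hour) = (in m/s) 1.319e-19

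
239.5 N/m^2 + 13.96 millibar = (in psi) 0.2372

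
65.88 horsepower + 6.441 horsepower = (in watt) 5.393e+04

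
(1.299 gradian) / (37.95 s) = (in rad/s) 0.0005377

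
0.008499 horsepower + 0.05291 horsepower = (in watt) 45.79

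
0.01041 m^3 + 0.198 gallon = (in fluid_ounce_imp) 392.8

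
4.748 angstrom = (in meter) 4.748e-10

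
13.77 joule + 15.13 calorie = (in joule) 77.07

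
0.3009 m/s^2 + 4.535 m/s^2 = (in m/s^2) 4.836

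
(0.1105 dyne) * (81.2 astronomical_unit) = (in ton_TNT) 0.003208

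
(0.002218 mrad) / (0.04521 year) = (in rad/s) 1.556e-12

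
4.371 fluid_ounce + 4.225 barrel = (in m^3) 0.6719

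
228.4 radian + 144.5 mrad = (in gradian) 1.455e+04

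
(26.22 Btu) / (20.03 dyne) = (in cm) 1.381e+10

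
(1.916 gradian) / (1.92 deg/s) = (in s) 0.8981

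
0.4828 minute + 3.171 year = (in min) 1.667e+06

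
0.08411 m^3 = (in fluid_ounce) 2844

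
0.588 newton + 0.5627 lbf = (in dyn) 3.091e+05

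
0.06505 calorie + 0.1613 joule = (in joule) 0.4335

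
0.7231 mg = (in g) 0.0007231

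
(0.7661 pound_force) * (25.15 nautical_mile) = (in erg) 1.587e+12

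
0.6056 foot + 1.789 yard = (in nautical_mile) 0.000983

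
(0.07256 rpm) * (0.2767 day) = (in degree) 1.041e+04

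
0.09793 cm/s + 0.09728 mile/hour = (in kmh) 0.1601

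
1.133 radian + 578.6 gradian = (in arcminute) 3.514e+04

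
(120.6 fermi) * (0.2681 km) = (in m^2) 3.233e-11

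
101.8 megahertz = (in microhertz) 1.018e+14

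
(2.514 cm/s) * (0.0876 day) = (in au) 1.272e-09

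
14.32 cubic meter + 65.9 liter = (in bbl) 90.48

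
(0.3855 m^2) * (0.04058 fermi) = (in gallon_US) 4.133e-15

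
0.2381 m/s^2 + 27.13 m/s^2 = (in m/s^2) 27.37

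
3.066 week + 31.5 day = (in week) 7.566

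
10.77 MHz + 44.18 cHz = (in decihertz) 1.077e+08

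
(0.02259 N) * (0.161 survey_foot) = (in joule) 0.001109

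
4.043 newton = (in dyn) 4.043e+05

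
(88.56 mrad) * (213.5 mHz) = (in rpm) 0.1806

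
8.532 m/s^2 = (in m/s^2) 8.532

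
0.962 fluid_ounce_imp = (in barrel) 0.0001719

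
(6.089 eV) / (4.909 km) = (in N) 1.987e-22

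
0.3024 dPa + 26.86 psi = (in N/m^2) 1.852e+05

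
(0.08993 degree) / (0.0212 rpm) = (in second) 0.707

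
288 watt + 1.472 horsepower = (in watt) 1386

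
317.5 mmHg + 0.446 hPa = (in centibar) 42.37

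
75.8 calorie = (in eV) 1.979e+21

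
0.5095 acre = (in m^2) 2062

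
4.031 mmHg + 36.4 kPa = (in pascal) 3.694e+04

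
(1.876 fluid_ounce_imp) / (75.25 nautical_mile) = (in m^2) 3.825e-10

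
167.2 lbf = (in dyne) 7.437e+07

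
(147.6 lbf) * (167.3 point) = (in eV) 2.419e+20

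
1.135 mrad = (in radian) 0.001135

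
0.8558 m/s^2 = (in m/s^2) 0.8558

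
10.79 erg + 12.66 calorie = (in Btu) 0.05021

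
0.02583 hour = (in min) 1.55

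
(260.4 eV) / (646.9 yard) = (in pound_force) 1.586e-20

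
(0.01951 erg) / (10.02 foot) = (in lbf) 1.436e-10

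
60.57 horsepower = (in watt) 4.517e+04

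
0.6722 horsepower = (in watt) 501.3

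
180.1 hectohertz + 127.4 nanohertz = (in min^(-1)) 1.081e+06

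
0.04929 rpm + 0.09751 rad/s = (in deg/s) 5.883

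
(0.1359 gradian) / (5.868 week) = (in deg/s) 3.446e-08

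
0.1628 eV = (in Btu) 2.472e-23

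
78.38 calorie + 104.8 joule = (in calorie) 103.4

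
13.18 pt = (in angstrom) 4.65e+07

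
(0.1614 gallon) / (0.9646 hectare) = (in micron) 0.06334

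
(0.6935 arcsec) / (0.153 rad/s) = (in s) 2.198e-05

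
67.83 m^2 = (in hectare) 0.006783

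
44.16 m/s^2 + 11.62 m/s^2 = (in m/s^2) 55.78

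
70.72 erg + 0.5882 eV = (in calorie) 1.69e-06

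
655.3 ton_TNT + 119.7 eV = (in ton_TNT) 655.3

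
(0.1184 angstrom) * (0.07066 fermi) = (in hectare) 8.366e-32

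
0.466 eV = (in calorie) 1.784e-20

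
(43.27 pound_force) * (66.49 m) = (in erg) 1.28e+11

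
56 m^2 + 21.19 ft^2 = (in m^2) 57.97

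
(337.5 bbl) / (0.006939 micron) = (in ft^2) 8.324e+10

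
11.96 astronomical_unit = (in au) 11.96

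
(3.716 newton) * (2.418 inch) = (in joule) 0.2282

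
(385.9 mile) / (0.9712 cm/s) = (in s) 6.395e+07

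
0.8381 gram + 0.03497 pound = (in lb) 0.03682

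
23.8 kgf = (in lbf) 52.47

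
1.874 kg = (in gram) 1874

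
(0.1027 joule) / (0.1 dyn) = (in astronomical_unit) 6.865e-07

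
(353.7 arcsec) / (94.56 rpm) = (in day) 2.004e-09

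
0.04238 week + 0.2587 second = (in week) 0.04238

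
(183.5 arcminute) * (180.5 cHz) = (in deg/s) 5.52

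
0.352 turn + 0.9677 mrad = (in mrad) 2213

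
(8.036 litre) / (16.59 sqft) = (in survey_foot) 0.01711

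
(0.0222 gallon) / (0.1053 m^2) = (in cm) 0.07981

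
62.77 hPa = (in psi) 0.9104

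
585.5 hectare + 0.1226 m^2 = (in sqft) 6.302e+07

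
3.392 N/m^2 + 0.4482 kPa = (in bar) 0.004516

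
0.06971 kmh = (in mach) 5.687e-05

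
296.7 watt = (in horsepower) 0.3979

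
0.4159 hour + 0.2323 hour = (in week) 0.003858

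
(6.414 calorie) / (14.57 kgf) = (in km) 0.0001878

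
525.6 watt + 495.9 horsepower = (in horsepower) 496.6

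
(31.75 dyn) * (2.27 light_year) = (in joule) 6.819e+12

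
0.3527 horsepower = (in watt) 263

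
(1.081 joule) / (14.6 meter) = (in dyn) 7404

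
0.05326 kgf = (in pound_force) 0.1174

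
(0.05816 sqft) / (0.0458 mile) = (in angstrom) 7.331e+05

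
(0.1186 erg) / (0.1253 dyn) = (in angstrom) 9.465e+07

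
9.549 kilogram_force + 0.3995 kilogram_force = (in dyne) 9.756e+06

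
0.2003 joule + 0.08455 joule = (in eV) 1.778e+18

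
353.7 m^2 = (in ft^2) 3807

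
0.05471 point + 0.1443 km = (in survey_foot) 473.4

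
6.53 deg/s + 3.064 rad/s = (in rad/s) 3.178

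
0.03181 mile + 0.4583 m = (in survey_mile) 0.03209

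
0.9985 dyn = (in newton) 9.985e-06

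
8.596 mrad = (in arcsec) 1773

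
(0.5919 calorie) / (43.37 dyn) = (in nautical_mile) 3.083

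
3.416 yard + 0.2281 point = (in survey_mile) 0.001941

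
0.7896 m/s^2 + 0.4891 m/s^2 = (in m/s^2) 1.279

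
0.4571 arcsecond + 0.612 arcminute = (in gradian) 0.01147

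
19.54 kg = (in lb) 43.08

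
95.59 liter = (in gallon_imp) 21.03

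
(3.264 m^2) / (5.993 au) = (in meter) 3.641e-12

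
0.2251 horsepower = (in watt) 167.9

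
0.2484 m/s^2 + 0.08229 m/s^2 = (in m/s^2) 0.3307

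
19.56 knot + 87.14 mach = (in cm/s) 2.968e+06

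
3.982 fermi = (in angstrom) 3.982e-05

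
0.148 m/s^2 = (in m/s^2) 0.148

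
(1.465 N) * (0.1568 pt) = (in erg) 810.4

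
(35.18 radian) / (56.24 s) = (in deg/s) 35.84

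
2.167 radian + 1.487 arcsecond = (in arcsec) 4.47e+05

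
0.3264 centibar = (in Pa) 326.4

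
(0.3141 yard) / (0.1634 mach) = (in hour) 1.434e-06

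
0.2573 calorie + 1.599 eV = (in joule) 1.077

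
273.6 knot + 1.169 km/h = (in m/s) 141.1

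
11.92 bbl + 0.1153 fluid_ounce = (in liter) 1895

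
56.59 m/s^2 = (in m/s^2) 56.59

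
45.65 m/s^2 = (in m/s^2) 45.65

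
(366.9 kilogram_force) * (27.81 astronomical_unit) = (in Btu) 1.419e+13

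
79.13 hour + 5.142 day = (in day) 8.439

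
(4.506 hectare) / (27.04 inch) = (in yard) 7.175e+04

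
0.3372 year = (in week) 17.58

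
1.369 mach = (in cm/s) 4.661e+04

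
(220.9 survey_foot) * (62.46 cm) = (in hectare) 0.004205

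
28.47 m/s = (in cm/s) 2847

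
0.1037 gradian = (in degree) 0.09333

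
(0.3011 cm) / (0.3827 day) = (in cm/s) 9.106e-06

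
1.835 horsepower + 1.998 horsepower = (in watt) 2858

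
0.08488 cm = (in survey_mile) 5.274e-07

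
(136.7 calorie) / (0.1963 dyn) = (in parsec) 9.443e-09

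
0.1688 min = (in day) 0.0001172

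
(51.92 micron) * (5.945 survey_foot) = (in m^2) 9.408e-05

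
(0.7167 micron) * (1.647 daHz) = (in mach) 3.467e-08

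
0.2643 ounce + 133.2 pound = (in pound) 133.2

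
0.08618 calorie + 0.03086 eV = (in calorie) 0.08618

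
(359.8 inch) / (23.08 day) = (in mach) 1.346e-08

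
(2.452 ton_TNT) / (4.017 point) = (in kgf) 7.382e+11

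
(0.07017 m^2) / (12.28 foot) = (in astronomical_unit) 1.253e-13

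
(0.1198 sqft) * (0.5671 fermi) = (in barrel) 3.97e-17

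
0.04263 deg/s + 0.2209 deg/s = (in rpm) 0.04392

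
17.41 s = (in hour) 0.004836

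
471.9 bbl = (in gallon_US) 1.982e+04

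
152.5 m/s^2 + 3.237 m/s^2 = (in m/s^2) 155.7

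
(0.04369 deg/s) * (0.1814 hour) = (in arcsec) 1.027e+05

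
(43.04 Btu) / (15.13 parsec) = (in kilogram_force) 9.918e-15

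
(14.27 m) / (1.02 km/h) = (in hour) 0.01399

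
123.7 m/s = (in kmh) 445.3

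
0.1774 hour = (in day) 0.007392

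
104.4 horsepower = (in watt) 7.785e+04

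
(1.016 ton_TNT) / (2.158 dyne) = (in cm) 1.97e+16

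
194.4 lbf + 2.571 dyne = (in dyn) 8.647e+07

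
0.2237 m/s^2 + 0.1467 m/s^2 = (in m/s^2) 0.3704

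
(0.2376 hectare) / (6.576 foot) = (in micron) 1.185e+09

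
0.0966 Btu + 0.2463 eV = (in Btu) 0.0966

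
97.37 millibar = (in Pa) 9737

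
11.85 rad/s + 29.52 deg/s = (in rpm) 118.1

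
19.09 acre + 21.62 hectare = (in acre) 72.51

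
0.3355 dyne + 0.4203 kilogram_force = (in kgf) 0.4203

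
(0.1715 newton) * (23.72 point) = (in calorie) 0.000343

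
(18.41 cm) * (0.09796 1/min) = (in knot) 0.0005843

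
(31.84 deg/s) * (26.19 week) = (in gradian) 5.604e+08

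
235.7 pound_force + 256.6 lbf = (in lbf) 492.3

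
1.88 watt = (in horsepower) 0.002521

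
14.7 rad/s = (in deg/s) 842.2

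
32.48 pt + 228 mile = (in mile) 228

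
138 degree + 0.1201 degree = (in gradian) 153.5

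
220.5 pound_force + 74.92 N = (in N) 1056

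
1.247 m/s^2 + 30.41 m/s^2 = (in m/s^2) 31.66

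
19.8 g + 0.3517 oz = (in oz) 1.05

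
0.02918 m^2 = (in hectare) 2.918e-06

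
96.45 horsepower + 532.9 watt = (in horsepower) 97.16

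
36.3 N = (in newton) 36.3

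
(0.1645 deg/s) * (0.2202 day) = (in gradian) 3477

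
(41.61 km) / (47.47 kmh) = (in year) 0.0001001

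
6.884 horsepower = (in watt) 5133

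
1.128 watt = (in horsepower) 0.001513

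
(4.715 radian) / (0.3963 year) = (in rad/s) 3.773e-07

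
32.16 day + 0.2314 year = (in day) 116.6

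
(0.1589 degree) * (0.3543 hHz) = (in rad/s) 0.09826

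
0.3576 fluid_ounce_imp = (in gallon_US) 0.002684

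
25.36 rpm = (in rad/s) 2.656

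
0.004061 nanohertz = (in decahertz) 4.061e-13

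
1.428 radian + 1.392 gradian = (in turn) 0.2308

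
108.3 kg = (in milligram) 1.083e+08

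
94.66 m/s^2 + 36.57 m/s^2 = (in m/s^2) 131.2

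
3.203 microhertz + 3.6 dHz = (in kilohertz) 0.00036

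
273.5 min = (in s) 1.641e+04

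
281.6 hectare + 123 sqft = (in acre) 695.9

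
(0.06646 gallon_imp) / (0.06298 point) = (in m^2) 13.6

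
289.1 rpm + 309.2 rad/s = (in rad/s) 339.5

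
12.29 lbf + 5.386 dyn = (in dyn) 5.467e+06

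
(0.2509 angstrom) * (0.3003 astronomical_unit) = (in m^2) 1.127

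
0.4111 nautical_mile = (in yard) 832.6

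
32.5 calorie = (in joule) 136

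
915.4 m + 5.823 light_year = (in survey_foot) 1.807e+17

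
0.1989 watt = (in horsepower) 0.0002667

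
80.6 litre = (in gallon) 21.29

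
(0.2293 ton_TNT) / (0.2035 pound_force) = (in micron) 1.06e+15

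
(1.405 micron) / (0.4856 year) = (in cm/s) 9.175e-12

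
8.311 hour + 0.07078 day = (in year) 0.001143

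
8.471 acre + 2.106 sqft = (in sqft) 3.69e+05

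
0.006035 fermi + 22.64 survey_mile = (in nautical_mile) 19.67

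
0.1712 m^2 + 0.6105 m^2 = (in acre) 0.0001932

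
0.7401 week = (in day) 5.181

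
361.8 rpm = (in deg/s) 2171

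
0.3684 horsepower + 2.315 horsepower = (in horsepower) 2.683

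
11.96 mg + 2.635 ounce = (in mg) 7.471e+04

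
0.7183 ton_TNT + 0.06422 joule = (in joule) 3.005e+09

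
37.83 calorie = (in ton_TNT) 3.783e-08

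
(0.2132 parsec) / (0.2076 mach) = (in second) 9.307e+13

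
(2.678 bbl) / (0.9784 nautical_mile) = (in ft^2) 0.002529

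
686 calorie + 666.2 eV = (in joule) 2870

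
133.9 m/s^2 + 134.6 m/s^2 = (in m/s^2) 268.5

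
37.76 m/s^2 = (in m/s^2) 37.76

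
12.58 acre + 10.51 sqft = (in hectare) 5.091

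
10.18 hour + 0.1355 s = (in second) 3.665e+04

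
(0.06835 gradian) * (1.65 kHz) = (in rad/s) 1.772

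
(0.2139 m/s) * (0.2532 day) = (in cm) 4.679e+05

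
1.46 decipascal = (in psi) 2.118e-05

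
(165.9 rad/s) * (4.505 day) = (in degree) 3.7e+09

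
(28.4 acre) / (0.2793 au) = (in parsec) 8.914e-23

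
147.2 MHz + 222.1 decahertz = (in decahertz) 1.472e+07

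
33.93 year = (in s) 1.07e+09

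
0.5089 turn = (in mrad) 3198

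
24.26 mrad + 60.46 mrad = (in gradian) 5.393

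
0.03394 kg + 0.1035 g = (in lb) 0.07505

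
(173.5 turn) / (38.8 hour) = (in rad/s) 0.007805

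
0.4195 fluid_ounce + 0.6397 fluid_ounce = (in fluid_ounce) 1.059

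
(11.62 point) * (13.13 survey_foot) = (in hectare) 1.641e-06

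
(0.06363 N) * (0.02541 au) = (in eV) 1.51e+27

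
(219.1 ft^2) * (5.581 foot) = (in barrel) 217.8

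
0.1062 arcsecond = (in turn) 8.194e-08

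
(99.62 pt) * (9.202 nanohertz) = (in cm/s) 3.234e-08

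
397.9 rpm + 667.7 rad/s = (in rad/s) 709.4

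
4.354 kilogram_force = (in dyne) 4.27e+06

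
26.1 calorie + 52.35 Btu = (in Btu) 52.45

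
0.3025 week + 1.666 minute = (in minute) 3051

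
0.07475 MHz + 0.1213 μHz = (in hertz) 7.475e+04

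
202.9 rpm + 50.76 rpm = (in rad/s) 26.56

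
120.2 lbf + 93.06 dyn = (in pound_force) 120.2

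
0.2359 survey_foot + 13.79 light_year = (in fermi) 1.305e+32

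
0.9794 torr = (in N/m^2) 130.6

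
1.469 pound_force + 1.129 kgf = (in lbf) 3.958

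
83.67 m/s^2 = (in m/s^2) 83.67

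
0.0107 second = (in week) 1.769e-08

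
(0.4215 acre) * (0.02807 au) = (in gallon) 1.892e+15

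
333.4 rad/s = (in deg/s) 1.91e+04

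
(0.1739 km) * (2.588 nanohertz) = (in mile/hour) 1.007e-06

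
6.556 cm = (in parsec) 2.125e-18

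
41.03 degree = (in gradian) 45.59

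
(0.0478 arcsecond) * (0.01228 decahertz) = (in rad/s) 2.846e-08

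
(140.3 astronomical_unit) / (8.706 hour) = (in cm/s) 6.697e+10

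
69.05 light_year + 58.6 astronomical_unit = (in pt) 1.852e+21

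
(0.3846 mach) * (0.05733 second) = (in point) 2.128e+04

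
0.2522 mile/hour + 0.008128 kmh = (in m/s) 0.115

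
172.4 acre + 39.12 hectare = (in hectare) 108.9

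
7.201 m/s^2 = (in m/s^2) 7.201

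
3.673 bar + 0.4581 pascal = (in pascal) 3.673e+05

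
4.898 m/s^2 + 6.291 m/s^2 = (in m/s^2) 11.19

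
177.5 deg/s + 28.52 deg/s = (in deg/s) 206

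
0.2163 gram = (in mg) 216.3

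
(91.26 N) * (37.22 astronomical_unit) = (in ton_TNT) 1.214e+05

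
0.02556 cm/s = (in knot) 0.0004968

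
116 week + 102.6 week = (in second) 1.322e+08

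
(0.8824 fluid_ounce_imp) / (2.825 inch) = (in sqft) 0.003761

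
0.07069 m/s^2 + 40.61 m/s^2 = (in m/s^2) 40.68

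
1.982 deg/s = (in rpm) 0.3303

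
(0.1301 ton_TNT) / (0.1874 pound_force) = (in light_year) 6.902e-08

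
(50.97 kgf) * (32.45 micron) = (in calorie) 0.003877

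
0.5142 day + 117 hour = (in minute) 7760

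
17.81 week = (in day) 124.7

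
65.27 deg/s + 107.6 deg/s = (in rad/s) 3.017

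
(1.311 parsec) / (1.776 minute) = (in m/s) 3.796e+14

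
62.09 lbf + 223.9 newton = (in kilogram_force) 50.99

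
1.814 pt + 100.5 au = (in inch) 5.919e+14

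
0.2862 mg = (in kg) 2.862e-07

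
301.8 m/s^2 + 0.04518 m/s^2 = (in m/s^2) 301.8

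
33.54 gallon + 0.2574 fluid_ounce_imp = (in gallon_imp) 27.93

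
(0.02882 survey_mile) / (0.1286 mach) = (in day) 1.226e-05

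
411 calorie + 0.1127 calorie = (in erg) 1.72e+10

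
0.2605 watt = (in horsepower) 0.0003493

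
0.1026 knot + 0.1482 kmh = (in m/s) 0.09395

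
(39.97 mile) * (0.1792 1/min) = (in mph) 429.8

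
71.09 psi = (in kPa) 490.1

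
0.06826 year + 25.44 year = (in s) 8.044e+08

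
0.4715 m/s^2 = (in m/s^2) 0.4715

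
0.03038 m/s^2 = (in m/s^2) 0.03038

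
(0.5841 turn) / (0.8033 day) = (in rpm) 0.0005049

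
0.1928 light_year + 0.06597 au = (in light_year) 0.1928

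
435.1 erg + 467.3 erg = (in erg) 902.4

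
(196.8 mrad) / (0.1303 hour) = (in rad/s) 0.0004195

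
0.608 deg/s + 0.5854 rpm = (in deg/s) 4.12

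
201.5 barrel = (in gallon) 8463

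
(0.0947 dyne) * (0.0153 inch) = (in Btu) 3.488e-13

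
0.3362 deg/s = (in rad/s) 0.005868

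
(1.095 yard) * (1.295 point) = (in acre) 1.13e-07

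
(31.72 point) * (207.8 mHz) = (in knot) 0.00452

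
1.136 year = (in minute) 5.971e+05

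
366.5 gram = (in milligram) 3.665e+05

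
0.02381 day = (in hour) 0.5714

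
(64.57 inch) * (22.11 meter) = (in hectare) 0.003626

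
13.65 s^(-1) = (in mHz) 1.365e+04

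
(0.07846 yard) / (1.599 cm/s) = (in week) 7.419e-06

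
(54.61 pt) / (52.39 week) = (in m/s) 6.08e-10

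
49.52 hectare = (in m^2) 4.952e+05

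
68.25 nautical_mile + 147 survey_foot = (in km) 126.4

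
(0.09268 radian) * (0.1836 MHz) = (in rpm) 1.625e+05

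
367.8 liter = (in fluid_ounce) 1.244e+04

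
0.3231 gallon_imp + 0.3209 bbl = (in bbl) 0.3301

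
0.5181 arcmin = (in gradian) 0.009594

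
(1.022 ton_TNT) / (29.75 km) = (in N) 1.437e+05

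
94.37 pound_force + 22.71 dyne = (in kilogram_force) 42.81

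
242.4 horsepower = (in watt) 1.808e+05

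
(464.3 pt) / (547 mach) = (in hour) 2.443e-10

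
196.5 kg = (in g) 1.965e+05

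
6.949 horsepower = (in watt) 5182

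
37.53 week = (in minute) 3.783e+05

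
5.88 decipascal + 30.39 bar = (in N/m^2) 3.039e+06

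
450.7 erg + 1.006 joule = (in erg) 1.006e+07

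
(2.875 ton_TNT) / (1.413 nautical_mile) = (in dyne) 4.597e+11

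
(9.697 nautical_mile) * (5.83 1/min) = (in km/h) 6282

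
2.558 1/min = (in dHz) 0.4263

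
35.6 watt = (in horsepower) 0.04774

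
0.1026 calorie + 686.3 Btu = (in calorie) 1.731e+05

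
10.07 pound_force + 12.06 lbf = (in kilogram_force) 10.04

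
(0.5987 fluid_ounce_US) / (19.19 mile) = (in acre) 1.417e-13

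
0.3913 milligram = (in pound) 8.627e-07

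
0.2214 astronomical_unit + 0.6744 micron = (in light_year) 3.501e-06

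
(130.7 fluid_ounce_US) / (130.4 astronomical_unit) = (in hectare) 1.981e-20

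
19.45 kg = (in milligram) 1.945e+07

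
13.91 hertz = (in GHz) 1.391e-08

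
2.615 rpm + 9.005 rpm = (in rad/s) 1.217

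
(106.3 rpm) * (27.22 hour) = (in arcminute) 3.75e+09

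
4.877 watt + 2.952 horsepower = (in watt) 2206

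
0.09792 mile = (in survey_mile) 0.09792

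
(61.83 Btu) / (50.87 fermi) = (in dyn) 1.282e+23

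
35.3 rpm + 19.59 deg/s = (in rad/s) 4.039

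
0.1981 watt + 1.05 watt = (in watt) 1.248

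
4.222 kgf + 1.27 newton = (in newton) 42.67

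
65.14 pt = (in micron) 2.298e+04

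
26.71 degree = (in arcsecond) 9.616e+04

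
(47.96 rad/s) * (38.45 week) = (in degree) 6.39e+10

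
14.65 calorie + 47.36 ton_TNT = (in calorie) 4.736e+10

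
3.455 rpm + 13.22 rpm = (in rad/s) 1.746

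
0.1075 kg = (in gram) 107.5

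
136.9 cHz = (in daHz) 0.1369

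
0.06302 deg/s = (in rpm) 0.0105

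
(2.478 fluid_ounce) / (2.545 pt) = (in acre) 2.017e-05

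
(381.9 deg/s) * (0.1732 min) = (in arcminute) 2.381e+05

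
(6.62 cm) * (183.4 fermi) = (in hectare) 1.214e-18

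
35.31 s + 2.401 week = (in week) 2.401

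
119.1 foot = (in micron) 3.63e+07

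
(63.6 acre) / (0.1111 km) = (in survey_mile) 1.439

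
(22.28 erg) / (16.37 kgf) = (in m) 1.388e-08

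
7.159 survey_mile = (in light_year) 1.218e-12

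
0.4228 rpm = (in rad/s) 0.04428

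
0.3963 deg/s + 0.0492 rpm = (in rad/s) 0.01207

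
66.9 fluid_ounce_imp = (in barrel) 0.01196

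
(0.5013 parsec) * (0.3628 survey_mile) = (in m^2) 9.032e+18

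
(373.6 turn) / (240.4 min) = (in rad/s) 0.1627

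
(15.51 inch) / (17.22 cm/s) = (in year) 7.254e-08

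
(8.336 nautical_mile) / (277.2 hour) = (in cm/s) 1.547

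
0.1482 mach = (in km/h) 181.7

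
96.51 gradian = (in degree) 86.86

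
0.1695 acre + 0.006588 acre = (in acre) 0.1761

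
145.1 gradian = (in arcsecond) 4.701e+05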